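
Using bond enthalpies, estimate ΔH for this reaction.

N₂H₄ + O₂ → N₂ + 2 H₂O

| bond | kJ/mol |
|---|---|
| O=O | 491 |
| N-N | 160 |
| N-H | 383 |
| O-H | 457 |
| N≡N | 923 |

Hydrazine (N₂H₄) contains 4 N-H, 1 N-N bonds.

Bonds broken (reactants):
  N-H: 4 × 383 = 1532
  N-N: 1 × 160 = 160
  O=O: 1 × 491 = 491
  Σ(broken) = 2183 kJ
Bonds formed (products):
  N≡N: 1 × 923 = 923
  O-H: 4 × 457 = 1828
  Σ(formed) = 2751 kJ
ΔH = Σ(broken) − Σ(formed) = 2183 − 2751 = −568 kJ

ΔH ≈ −568 kJ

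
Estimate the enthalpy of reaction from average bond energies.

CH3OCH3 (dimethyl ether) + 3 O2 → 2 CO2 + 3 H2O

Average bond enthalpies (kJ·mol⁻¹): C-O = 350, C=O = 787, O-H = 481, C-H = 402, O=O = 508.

Bonds broken (reactants):
  C-H: 6 × 402 = 2412
  C-O: 2 × 350 = 700
  O=O: 3 × 508 = 1524
  Σ(broken) = 4636 kJ
Bonds formed (products):
  C=O: 4 × 787 = 3148
  O-H: 6 × 481 = 2886
  Σ(formed) = 6034 kJ
ΔH = Σ(broken) − Σ(formed) = 4636 − 6034 = −1398 kJ

ΔH ≈ −1398 kJ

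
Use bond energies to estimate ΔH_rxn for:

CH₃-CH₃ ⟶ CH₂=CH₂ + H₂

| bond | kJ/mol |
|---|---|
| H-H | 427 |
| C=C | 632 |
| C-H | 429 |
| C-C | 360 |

ΔH ≈ +159 kJ

Bonds broken (reactants):
  C-C: 1 × 360 = 360
  C-H: 6 × 429 = 2574
  Σ(broken) = 2934 kJ
Bonds formed (products):
  C-H: 4 × 429 = 1716
  C=C: 1 × 632 = 632
  H-H: 1 × 427 = 427
  Σ(formed) = 2775 kJ
ΔH = Σ(broken) − Σ(formed) = 2934 − 2775 = +159 kJ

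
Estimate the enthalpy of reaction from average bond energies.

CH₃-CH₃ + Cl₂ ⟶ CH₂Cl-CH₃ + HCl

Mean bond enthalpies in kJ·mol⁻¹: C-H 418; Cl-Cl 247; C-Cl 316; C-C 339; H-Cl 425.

ΔH ≈ −76 kJ

Bonds broken (reactants):
  C-C: 1 × 339 = 339
  C-H: 6 × 418 = 2508
  Cl-Cl: 1 × 247 = 247
  Σ(broken) = 3094 kJ
Bonds formed (products):
  C-C: 1 × 339 = 339
  C-Cl: 1 × 316 = 316
  C-H: 5 × 418 = 2090
  H-Cl: 1 × 425 = 425
  Σ(formed) = 3170 kJ
ΔH = Σ(broken) − Σ(formed) = 3094 − 3170 = −76 kJ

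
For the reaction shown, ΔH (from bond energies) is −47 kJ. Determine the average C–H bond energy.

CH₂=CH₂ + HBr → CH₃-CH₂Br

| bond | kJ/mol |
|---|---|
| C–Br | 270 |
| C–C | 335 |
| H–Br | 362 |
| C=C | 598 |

D(C–H) ≈ 402 kJ/mol

Let D be the C–H bond energy.
Σ(broken) = 4×D + 1×598 + 1×362 = 960 + 4D
Σ(formed) = 1×270 + 1×335 + 5×D = 605 + 5D
ΔH = Σ(broken) − Σ(formed) = (960 + 4D) − (605 + 5D) = +355 − D
Setting this equal to −47 kJ gives D = 402 kJ/mol.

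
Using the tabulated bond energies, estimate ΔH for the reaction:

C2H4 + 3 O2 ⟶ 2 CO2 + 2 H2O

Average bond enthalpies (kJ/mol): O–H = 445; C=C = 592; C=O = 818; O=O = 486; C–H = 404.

Bonds broken (reactants):
  C–H: 4 × 404 = 1616
  C=C: 1 × 592 = 592
  O=O: 3 × 486 = 1458
  Σ(broken) = 3666 kJ
Bonds formed (products):
  C=O: 4 × 818 = 3272
  O–H: 4 × 445 = 1780
  Σ(formed) = 5052 kJ
ΔH = Σ(broken) − Σ(formed) = 3666 − 5052 = −1386 kJ

ΔH ≈ −1386 kJ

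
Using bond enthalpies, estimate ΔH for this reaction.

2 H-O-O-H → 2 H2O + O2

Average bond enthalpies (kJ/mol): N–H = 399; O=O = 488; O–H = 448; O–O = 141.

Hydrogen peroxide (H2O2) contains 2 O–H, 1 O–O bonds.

ΔH ≈ −206 kJ

Bonds broken (reactants):
  O–H: 4 × 448 = 1792
  O–O: 2 × 141 = 282
  Σ(broken) = 2074 kJ
Bonds formed (products):
  O–H: 4 × 448 = 1792
  O=O: 1 × 488 = 488
  Σ(formed) = 2280 kJ
ΔH = Σ(broken) − Σ(formed) = 2074 − 2280 = −206 kJ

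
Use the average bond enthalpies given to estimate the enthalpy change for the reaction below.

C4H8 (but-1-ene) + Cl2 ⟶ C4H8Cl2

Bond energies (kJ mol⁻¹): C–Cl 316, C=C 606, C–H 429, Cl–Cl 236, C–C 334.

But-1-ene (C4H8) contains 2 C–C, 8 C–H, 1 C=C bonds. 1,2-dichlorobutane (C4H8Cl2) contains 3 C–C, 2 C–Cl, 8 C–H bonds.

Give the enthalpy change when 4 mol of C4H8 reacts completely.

ΔH = −496 kJ

Bonds broken (reactants):
  C–C: 2 × 334 = 668
  C–H: 8 × 429 = 3432
  C=C: 1 × 606 = 606
  Cl–Cl: 1 × 236 = 236
  Σ(broken) = 4942 kJ
Bonds formed (products):
  C–C: 3 × 334 = 1002
  C–Cl: 2 × 316 = 632
  C–H: 8 × 429 = 3432
  Σ(formed) = 5066 kJ
ΔH = Σ(broken) − Σ(formed) = 4942 − 5066 = −124 kJ
For 4× the reaction as written: 4 × (−124) = −496 kJ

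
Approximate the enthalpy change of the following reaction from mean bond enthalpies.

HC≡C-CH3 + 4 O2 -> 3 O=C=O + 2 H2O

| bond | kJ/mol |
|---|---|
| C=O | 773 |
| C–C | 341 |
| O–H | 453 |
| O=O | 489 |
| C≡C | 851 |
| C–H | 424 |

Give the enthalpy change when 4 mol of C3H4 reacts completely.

ΔH = −6424 kJ

Bonds broken (reactants):
  C≡C: 1 × 851 = 851
  C–C: 1 × 341 = 341
  C–H: 4 × 424 = 1696
  O=O: 4 × 489 = 1956
  Σ(broken) = 4844 kJ
Bonds formed (products):
  C=O: 6 × 773 = 4638
  O–H: 4 × 453 = 1812
  Σ(formed) = 6450 kJ
ΔH = Σ(broken) − Σ(formed) = 4844 − 6450 = −1606 kJ
For 4× the reaction as written: 4 × (−1606) = −6424 kJ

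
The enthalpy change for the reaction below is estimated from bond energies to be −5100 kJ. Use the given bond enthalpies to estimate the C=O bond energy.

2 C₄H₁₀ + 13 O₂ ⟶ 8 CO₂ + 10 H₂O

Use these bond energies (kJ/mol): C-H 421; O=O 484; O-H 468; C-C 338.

Let D be the C=O bond energy.
Σ(broken) = 6×338 + 20×421 + 13×484 = 16740
Σ(formed) = 16×D + 20×468 = 9360 + 16D
ΔH = Σ(broken) − Σ(formed) = (16740) − (9360 + 16D) = +7380 − 16D
Setting this equal to −5100 kJ gives 16D = 12480, so D = 780 kJ/mol.

D(C=O) ≈ 780 kJ/mol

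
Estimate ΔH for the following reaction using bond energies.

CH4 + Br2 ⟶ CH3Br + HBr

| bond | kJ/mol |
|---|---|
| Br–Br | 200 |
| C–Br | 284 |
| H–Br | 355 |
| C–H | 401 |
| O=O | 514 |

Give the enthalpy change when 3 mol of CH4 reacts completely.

ΔH = −114 kJ

Bonds broken (reactants):
  Br–Br: 1 × 200 = 200
  C–H: 4 × 401 = 1604
  Σ(broken) = 1804 kJ
Bonds formed (products):
  C–Br: 1 × 284 = 284
  C–H: 3 × 401 = 1203
  H–Br: 1 × 355 = 355
  Σ(formed) = 1842 kJ
ΔH = Σ(broken) − Σ(formed) = 1804 − 1842 = −38 kJ
For 3× the reaction as written: 3 × (−38) = −114 kJ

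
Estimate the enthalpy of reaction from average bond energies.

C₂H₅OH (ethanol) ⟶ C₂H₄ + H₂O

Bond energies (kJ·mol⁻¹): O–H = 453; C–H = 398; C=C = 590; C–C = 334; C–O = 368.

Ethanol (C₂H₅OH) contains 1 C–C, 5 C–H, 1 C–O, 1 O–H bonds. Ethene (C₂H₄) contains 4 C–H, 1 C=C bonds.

Bonds broken (reactants):
  C–C: 1 × 334 = 334
  C–H: 5 × 398 = 1990
  C–O: 1 × 368 = 368
  O–H: 1 × 453 = 453
  Σ(broken) = 3145 kJ
Bonds formed (products):
  C–H: 4 × 398 = 1592
  C=C: 1 × 590 = 590
  O–H: 2 × 453 = 906
  Σ(formed) = 3088 kJ
ΔH = Σ(broken) − Σ(formed) = 3145 − 3088 = +57 kJ

ΔH ≈ +57 kJ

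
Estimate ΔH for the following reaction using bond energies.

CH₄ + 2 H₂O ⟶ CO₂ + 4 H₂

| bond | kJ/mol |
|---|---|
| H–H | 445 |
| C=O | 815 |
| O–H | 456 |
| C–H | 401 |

ΔH ≈ +18 kJ

Bonds broken (reactants):
  C–H: 4 × 401 = 1604
  O–H: 4 × 456 = 1824
  Σ(broken) = 3428 kJ
Bonds formed (products):
  C=O: 2 × 815 = 1630
  H–H: 4 × 445 = 1780
  Σ(formed) = 3410 kJ
ΔH = Σ(broken) − Σ(formed) = 3428 − 3410 = +18 kJ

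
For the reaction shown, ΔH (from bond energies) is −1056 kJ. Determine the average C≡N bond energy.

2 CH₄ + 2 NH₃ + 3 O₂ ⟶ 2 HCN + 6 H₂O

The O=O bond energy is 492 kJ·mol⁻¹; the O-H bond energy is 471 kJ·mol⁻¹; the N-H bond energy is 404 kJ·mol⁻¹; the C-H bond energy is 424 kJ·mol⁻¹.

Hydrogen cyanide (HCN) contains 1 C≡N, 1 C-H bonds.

Let D be the C≡N bond energy.
Σ(broken) = 8×424 + 6×404 + 3×492 = 7292
Σ(formed) = 2×D + 2×424 + 12×471 = 6500 + 2D
ΔH = Σ(broken) − Σ(formed) = (7292) − (6500 + 2D) = +792 − 2D
Setting this equal to −1056 kJ gives 2D = 1848, so D = 924 kJ/mol.

D(C≡N) ≈ 924 kJ/mol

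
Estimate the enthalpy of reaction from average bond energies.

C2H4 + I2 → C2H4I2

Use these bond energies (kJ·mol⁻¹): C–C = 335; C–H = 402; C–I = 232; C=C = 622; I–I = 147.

ΔH ≈ −30 kJ

Bonds broken (reactants):
  C–H: 4 × 402 = 1608
  C=C: 1 × 622 = 622
  I–I: 1 × 147 = 147
  Σ(broken) = 2377 kJ
Bonds formed (products):
  C–C: 1 × 335 = 335
  C–H: 4 × 402 = 1608
  C–I: 2 × 232 = 464
  Σ(formed) = 2407 kJ
ΔH = Σ(broken) − Σ(formed) = 2377 − 2407 = −30 kJ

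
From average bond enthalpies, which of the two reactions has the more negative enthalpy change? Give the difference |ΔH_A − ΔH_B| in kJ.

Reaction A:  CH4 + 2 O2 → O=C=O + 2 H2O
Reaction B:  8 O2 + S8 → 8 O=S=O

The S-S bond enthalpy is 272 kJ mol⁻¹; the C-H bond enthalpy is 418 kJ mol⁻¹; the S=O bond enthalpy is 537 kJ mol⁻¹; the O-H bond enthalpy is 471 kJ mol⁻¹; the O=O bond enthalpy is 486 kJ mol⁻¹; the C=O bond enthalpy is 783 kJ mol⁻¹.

Reaction B, by 1722 kJ

Reaction A:
  Bonds broken (reactants):
    C-H: 4 × 418 = 1672
    O=O: 2 × 486 = 972
    Σ(broken) = 2644 kJ
  Bonds formed (products):
    C=O: 2 × 783 = 1566
    O-H: 4 × 471 = 1884
    Σ(formed) = 3450 kJ
  ΔH_A = 2644 − 3450 = −806 kJ
Reaction B:
  Bonds broken (reactants):
    O=O: 8 × 486 = 3888
    S-S: 8 × 272 = 2176
    Σ(broken) = 6064 kJ
  Bonds formed (products):
    S=O: 16 × 537 = 8592
    Σ(formed) = 8592 kJ
  ΔH_B = 6064 − 8592 = −2528 kJ
ΔH_A − ΔH_B = +1722 kJ, so reaction B has the more negative ΔH; |ΔH_A − ΔH_B| = 1722 kJ.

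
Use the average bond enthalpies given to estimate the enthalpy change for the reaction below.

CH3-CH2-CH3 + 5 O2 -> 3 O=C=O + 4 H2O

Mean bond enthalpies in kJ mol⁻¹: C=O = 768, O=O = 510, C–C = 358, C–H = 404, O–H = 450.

Bonds broken (reactants):
  C–C: 2 × 358 = 716
  C–H: 8 × 404 = 3232
  O=O: 5 × 510 = 2550
  Σ(broken) = 6498 kJ
Bonds formed (products):
  C=O: 6 × 768 = 4608
  O–H: 8 × 450 = 3600
  Σ(formed) = 8208 kJ
ΔH = Σ(broken) − Σ(formed) = 6498 − 8208 = −1710 kJ

ΔH ≈ −1710 kJ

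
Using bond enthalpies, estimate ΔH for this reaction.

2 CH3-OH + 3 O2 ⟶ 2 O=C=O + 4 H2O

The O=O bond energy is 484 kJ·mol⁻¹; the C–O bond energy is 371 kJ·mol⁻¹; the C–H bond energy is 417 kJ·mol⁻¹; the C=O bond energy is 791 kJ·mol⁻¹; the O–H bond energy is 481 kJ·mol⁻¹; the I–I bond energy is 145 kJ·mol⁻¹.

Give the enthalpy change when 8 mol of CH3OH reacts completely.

Bonds broken (reactants):
  C–H: 6 × 417 = 2502
  C–O: 2 × 371 = 742
  O–H: 2 × 481 = 962
  O=O: 3 × 484 = 1452
  Σ(broken) = 5658 kJ
Bonds formed (products):
  C=O: 4 × 791 = 3164
  O–H: 8 × 481 = 3848
  Σ(formed) = 7012 kJ
ΔH = Σ(broken) − Σ(formed) = 5658 − 7012 = −1354 kJ
For 4× the reaction as written: 4 × (−1354) = −5416 kJ

ΔH = −5416 kJ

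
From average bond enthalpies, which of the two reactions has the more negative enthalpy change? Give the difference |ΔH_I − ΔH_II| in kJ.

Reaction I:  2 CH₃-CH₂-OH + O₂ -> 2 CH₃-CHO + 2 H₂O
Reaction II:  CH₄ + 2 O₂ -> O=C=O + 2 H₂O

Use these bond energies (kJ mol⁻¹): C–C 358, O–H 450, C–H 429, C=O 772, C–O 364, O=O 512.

Reaction I:
  Bonds broken (reactants):
    C–C: 2 × 358 = 716
    C–H: 10 × 429 = 4290
    C–O: 2 × 364 = 728
    O–H: 2 × 450 = 900
    O=O: 1 × 512 = 512
    Σ(broken) = 7146 kJ
  Bonds formed (products):
    C–C: 2 × 358 = 716
    C–H: 8 × 429 = 3432
    C=O: 2 × 772 = 1544
    O–H: 4 × 450 = 1800
    Σ(formed) = 7492 kJ
  ΔH_I = 7146 − 7492 = −346 kJ
Reaction II:
  Bonds broken (reactants):
    C–H: 4 × 429 = 1716
    O=O: 2 × 512 = 1024
    Σ(broken) = 2740 kJ
  Bonds formed (products):
    C=O: 2 × 772 = 1544
    O–H: 4 × 450 = 1800
    Σ(formed) = 3344 kJ
  ΔH_II = 2740 − 3344 = −604 kJ
ΔH_I − ΔH_II = +258 kJ, so reaction II has the more negative ΔH; |ΔH_I − ΔH_II| = 258 kJ.

Reaction II, by 258 kJ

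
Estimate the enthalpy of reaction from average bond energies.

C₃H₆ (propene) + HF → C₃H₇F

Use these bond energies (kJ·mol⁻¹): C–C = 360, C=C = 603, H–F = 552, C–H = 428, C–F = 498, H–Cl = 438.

Bonds broken (reactants):
  C–C: 1 × 360 = 360
  C–H: 6 × 428 = 2568
  C=C: 1 × 603 = 603
  H–F: 1 × 552 = 552
  Σ(broken) = 4083 kJ
Bonds formed (products):
  C–C: 2 × 360 = 720
  C–F: 1 × 498 = 498
  C–H: 7 × 428 = 2996
  Σ(formed) = 4214 kJ
ΔH = Σ(broken) − Σ(formed) = 4083 − 4214 = −131 kJ

ΔH ≈ −131 kJ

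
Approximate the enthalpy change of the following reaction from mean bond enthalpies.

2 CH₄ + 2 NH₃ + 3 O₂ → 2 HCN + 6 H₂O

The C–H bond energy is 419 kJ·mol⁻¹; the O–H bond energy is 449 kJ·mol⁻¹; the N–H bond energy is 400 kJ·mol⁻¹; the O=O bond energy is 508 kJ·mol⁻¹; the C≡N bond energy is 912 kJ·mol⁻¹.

ΔH ≈ −774 kJ

Bonds broken (reactants):
  C–H: 8 × 419 = 3352
  N–H: 6 × 400 = 2400
  O=O: 3 × 508 = 1524
  Σ(broken) = 7276 kJ
Bonds formed (products):
  C≡N: 2 × 912 = 1824
  C–H: 2 × 419 = 838
  O–H: 12 × 449 = 5388
  Σ(formed) = 8050 kJ
ΔH = Σ(broken) − Σ(formed) = 7276 − 8050 = −774 kJ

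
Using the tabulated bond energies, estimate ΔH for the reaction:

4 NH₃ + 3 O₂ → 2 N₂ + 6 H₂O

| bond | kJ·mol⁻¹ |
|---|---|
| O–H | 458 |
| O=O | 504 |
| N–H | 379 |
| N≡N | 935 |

ΔH ≈ −1306 kJ

Bonds broken (reactants):
  N–H: 12 × 379 = 4548
  O=O: 3 × 504 = 1512
  Σ(broken) = 6060 kJ
Bonds formed (products):
  N≡N: 2 × 935 = 1870
  O–H: 12 × 458 = 5496
  Σ(formed) = 7366 kJ
ΔH = Σ(broken) − Σ(formed) = 6060 − 7366 = −1306 kJ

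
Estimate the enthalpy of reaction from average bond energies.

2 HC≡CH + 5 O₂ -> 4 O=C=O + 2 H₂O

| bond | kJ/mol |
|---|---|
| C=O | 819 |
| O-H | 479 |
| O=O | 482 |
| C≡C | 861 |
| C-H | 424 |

Bonds broken (reactants):
  C≡C: 2 × 861 = 1722
  C-H: 4 × 424 = 1696
  O=O: 5 × 482 = 2410
  Σ(broken) = 5828 kJ
Bonds formed (products):
  C=O: 8 × 819 = 6552
  O-H: 4 × 479 = 1916
  Σ(formed) = 8468 kJ
ΔH = Σ(broken) − Σ(formed) = 5828 − 8468 = −2640 kJ

ΔH ≈ −2640 kJ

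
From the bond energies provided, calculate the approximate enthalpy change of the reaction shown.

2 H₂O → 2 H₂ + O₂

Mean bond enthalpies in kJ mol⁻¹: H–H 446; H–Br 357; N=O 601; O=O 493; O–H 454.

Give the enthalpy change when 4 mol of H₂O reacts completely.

ΔH = +862 kJ

Bonds broken (reactants):
  O–H: 4 × 454 = 1816
  Σ(broken) = 1816 kJ
Bonds formed (products):
  H–H: 2 × 446 = 892
  O=O: 1 × 493 = 493
  Σ(formed) = 1385 kJ
ΔH = Σ(broken) − Σ(formed) = 1816 − 1385 = +431 kJ
For 2× the reaction as written: 2 × (+431) = +862 kJ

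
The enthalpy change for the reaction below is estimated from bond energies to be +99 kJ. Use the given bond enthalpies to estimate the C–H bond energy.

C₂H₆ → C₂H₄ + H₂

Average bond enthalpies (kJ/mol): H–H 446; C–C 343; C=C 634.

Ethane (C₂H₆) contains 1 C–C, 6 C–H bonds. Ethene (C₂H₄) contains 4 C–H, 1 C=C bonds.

D(C–H) ≈ 418 kJ/mol

Let D be the C–H bond energy.
Σ(broken) = 1×343 + 6×D = 343 + 6D
Σ(formed) = 4×D + 1×634 + 1×446 = 1080 + 4D
ΔH = Σ(broken) − Σ(formed) = (343 + 6D) − (1080 + 4D) = −737 + 2D
Setting this equal to +99 kJ gives 2D = 836, so D = 418 kJ/mol.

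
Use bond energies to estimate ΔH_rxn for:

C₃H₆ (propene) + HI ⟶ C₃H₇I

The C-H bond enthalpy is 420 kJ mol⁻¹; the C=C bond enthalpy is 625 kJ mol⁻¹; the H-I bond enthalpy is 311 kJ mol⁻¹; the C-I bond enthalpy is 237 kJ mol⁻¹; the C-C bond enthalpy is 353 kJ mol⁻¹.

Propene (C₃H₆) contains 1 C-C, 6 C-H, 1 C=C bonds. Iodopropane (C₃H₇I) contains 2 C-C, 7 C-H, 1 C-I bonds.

ΔH ≈ −74 kJ

Bonds broken (reactants):
  C-C: 1 × 353 = 353
  C-H: 6 × 420 = 2520
  C=C: 1 × 625 = 625
  H-I: 1 × 311 = 311
  Σ(broken) = 3809 kJ
Bonds formed (products):
  C-C: 2 × 353 = 706
  C-H: 7 × 420 = 2940
  C-I: 1 × 237 = 237
  Σ(formed) = 3883 kJ
ΔH = Σ(broken) − Σ(formed) = 3809 − 3883 = −74 kJ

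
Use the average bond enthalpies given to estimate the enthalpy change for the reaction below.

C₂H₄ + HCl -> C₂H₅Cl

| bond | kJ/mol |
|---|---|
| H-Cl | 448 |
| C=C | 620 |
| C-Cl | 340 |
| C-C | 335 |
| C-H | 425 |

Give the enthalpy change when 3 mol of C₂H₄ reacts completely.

Bonds broken (reactants):
  C-H: 4 × 425 = 1700
  C=C: 1 × 620 = 620
  H-Cl: 1 × 448 = 448
  Σ(broken) = 2768 kJ
Bonds formed (products):
  C-C: 1 × 335 = 335
  C-Cl: 1 × 340 = 340
  C-H: 5 × 425 = 2125
  Σ(formed) = 2800 kJ
ΔH = Σ(broken) − Σ(formed) = 2768 − 2800 = −32 kJ
For 3× the reaction as written: 3 × (−32) = −96 kJ

ΔH = −96 kJ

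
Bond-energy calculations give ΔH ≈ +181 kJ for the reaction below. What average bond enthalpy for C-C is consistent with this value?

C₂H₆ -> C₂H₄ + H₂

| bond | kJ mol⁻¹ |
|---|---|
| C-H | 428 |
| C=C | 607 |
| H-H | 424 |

D(C-C) ≈ 356 kJ/mol

Let D be the C-C bond energy.
Σ(broken) = 1×D + 6×428 = 2568 + D
Σ(formed) = 4×428 + 1×607 + 1×424 = 2743
ΔH = Σ(broken) − Σ(formed) = (2568 + D) − (2743) = −175 + D
Setting this equal to +181 kJ gives D = 356 kJ/mol.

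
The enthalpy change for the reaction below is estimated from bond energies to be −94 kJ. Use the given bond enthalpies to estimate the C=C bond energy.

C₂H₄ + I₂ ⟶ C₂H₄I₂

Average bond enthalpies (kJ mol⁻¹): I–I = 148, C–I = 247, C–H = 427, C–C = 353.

Let D be the C=C bond energy.
Σ(broken) = 4×427 + 1×D + 1×148 = 1856 + D
Σ(formed) = 1×353 + 4×427 + 2×247 = 2555
ΔH = Σ(broken) − Σ(formed) = (1856 + D) − (2555) = −699 + D
Setting this equal to −94 kJ gives D = 605 kJ/mol.

D(C=C) ≈ 605 kJ/mol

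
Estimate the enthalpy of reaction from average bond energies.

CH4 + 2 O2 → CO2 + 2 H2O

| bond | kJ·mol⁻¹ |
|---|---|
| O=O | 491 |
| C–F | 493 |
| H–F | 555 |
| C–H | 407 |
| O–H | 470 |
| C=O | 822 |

Bonds broken (reactants):
  C–H: 4 × 407 = 1628
  O=O: 2 × 491 = 982
  Σ(broken) = 2610 kJ
Bonds formed (products):
  C=O: 2 × 822 = 1644
  O–H: 4 × 470 = 1880
  Σ(formed) = 3524 kJ
ΔH = Σ(broken) − Σ(formed) = 2610 − 3524 = −914 kJ

ΔH ≈ −914 kJ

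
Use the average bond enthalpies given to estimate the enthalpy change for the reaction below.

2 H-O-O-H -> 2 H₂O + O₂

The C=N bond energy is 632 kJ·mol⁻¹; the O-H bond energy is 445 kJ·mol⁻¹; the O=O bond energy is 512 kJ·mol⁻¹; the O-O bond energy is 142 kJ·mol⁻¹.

ΔH ≈ −228 kJ

Bonds broken (reactants):
  O-H: 4 × 445 = 1780
  O-O: 2 × 142 = 284
  Σ(broken) = 2064 kJ
Bonds formed (products):
  O-H: 4 × 445 = 1780
  O=O: 1 × 512 = 512
  Σ(formed) = 2292 kJ
ΔH = Σ(broken) − Σ(formed) = 2064 − 2292 = −228 kJ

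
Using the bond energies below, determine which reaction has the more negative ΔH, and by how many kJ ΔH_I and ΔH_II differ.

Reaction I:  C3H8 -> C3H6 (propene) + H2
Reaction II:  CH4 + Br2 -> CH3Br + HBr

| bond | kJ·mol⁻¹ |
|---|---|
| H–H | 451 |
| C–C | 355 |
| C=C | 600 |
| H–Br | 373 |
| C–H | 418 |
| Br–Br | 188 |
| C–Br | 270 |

Reaction II, by 177 kJ

Reaction I:
  Bonds broken (reactants):
    C–C: 2 × 355 = 710
    C–H: 8 × 418 = 3344
    Σ(broken) = 4054 kJ
  Bonds formed (products):
    C–C: 1 × 355 = 355
    C–H: 6 × 418 = 2508
    C=C: 1 × 600 = 600
    H–H: 1 × 451 = 451
    Σ(formed) = 3914 kJ
  ΔH_I = 4054 − 3914 = +140 kJ
Reaction II:
  Bonds broken (reactants):
    Br–Br: 1 × 188 = 188
    C–H: 4 × 418 = 1672
    Σ(broken) = 1860 kJ
  Bonds formed (products):
    C–Br: 1 × 270 = 270
    C–H: 3 × 418 = 1254
    H–Br: 1 × 373 = 373
    Σ(formed) = 1897 kJ
  ΔH_II = 1860 − 1897 = −37 kJ
ΔH_I − ΔH_II = +177 kJ, so reaction II has the more negative ΔH; |ΔH_I − ΔH_II| = 177 kJ.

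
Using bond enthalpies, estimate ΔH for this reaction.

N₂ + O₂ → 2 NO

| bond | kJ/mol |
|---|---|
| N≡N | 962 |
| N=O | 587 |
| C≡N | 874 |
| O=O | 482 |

ΔH ≈ +270 kJ

Bonds broken (reactants):
  N≡N: 1 × 962 = 962
  O=O: 1 × 482 = 482
  Σ(broken) = 1444 kJ
Bonds formed (products):
  N=O: 2 × 587 = 1174
  Σ(formed) = 1174 kJ
ΔH = Σ(broken) − Σ(formed) = 1444 − 1174 = +270 kJ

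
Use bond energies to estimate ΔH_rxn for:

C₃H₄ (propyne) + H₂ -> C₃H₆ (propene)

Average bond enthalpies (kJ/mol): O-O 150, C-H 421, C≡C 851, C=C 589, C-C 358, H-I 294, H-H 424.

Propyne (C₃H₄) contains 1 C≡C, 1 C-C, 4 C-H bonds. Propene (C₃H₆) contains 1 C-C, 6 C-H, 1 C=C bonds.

Bonds broken (reactants):
  C≡C: 1 × 851 = 851
  C-C: 1 × 358 = 358
  C-H: 4 × 421 = 1684
  H-H: 1 × 424 = 424
  Σ(broken) = 3317 kJ
Bonds formed (products):
  C-C: 1 × 358 = 358
  C-H: 6 × 421 = 2526
  C=C: 1 × 589 = 589
  Σ(formed) = 3473 kJ
ΔH = Σ(broken) − Σ(formed) = 3317 − 3473 = −156 kJ

ΔH ≈ −156 kJ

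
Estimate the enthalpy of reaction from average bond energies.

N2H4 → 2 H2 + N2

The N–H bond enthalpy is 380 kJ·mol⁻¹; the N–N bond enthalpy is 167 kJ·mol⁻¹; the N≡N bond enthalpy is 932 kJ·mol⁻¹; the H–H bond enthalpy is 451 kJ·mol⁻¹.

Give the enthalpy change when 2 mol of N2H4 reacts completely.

Bonds broken (reactants):
  N–H: 4 × 380 = 1520
  N–N: 1 × 167 = 167
  Σ(broken) = 1687 kJ
Bonds formed (products):
  H–H: 2 × 451 = 902
  N≡N: 1 × 932 = 932
  Σ(formed) = 1834 kJ
ΔH = Σ(broken) − Σ(formed) = 1687 − 1834 = −147 kJ
For 2× the reaction as written: 2 × (−147) = −294 kJ

ΔH = −294 kJ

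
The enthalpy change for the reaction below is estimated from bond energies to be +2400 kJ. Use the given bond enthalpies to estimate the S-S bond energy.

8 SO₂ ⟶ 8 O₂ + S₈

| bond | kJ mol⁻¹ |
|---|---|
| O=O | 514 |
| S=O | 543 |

D(S-S) ≈ 272 kJ/mol

Let D be the S-S bond energy.
Σ(broken) = 16×543 = 8688
Σ(formed) = 8×514 + 8×D = 4112 + 8D
ΔH = Σ(broken) − Σ(formed) = (8688) − (4112 + 8D) = +4576 − 8D
Setting this equal to +2400 kJ gives 8D = 2176, so D = 272 kJ/mol.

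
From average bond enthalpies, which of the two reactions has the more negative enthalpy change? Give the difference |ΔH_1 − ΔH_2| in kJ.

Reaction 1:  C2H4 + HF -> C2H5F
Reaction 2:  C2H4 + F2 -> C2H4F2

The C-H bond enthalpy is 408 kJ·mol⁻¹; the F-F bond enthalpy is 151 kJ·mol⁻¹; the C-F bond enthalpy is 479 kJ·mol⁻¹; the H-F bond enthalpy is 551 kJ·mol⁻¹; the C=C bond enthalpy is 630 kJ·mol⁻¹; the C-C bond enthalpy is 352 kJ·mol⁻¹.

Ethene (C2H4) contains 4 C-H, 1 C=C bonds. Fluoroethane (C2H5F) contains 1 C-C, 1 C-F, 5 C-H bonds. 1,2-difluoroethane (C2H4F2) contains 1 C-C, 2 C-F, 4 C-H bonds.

Reaction 1:
  Bonds broken (reactants):
    C-H: 4 × 408 = 1632
    C=C: 1 × 630 = 630
    H-F: 1 × 551 = 551
    Σ(broken) = 2813 kJ
  Bonds formed (products):
    C-C: 1 × 352 = 352
    C-F: 1 × 479 = 479
    C-H: 5 × 408 = 2040
    Σ(formed) = 2871 kJ
  ΔH_1 = 2813 − 2871 = −58 kJ
Reaction 2:
  Bonds broken (reactants):
    C-H: 4 × 408 = 1632
    C=C: 1 × 630 = 630
    F-F: 1 × 151 = 151
    Σ(broken) = 2413 kJ
  Bonds formed (products):
    C-C: 1 × 352 = 352
    C-F: 2 × 479 = 958
    C-H: 4 × 408 = 1632
    Σ(formed) = 2942 kJ
  ΔH_2 = 2413 − 2942 = −529 kJ
ΔH_1 − ΔH_2 = +471 kJ, so reaction 2 has the more negative ΔH; |ΔH_1 − ΔH_2| = 471 kJ.

Reaction 2, by 471 kJ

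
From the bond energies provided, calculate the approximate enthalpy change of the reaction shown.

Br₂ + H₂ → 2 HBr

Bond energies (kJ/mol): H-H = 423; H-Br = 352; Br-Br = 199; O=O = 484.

Bonds broken (reactants):
  Br-Br: 1 × 199 = 199
  H-H: 1 × 423 = 423
  Σ(broken) = 622 kJ
Bonds formed (products):
  H-Br: 2 × 352 = 704
  Σ(formed) = 704 kJ
ΔH = Σ(broken) − Σ(formed) = 622 − 704 = −82 kJ

ΔH ≈ −82 kJ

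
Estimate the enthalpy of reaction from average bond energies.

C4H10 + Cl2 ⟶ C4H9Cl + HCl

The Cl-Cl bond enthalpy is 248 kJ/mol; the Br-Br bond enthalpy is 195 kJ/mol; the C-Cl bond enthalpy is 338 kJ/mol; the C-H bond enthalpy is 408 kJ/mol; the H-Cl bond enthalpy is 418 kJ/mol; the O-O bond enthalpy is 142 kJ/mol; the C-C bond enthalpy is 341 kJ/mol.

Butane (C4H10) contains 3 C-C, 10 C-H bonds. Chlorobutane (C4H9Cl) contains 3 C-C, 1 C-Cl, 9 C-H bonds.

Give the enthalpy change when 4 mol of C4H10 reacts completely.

ΔH = −400 kJ

Bonds broken (reactants):
  C-C: 3 × 341 = 1023
  C-H: 10 × 408 = 4080
  Cl-Cl: 1 × 248 = 248
  Σ(broken) = 5351 kJ
Bonds formed (products):
  C-C: 3 × 341 = 1023
  C-Cl: 1 × 338 = 338
  C-H: 9 × 408 = 3672
  H-Cl: 1 × 418 = 418
  Σ(formed) = 5451 kJ
ΔH = Σ(broken) − Σ(formed) = 5351 − 5451 = −100 kJ
For 4× the reaction as written: 4 × (−100) = −400 kJ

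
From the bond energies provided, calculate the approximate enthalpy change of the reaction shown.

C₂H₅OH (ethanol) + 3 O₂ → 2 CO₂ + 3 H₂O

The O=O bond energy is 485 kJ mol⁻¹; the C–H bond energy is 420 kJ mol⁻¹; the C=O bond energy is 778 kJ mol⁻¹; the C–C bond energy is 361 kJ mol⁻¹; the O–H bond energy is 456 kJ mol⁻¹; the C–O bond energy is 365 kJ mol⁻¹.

Bonds broken (reactants):
  C–C: 1 × 361 = 361
  C–H: 5 × 420 = 2100
  C–O: 1 × 365 = 365
  O–H: 1 × 456 = 456
  O=O: 3 × 485 = 1455
  Σ(broken) = 4737 kJ
Bonds formed (products):
  C=O: 4 × 778 = 3112
  O–H: 6 × 456 = 2736
  Σ(formed) = 5848 kJ
ΔH = Σ(broken) − Σ(formed) = 4737 − 5848 = −1111 kJ

ΔH ≈ −1111 kJ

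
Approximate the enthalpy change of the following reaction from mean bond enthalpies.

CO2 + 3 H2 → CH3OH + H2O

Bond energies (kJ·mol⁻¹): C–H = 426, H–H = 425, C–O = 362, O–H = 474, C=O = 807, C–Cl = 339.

Bonds broken (reactants):
  C=O: 2 × 807 = 1614
  H–H: 3 × 425 = 1275
  Σ(broken) = 2889 kJ
Bonds formed (products):
  C–H: 3 × 426 = 1278
  C–O: 1 × 362 = 362
  O–H: 3 × 474 = 1422
  Σ(formed) = 3062 kJ
ΔH = Σ(broken) − Σ(formed) = 2889 − 3062 = −173 kJ

ΔH ≈ −173 kJ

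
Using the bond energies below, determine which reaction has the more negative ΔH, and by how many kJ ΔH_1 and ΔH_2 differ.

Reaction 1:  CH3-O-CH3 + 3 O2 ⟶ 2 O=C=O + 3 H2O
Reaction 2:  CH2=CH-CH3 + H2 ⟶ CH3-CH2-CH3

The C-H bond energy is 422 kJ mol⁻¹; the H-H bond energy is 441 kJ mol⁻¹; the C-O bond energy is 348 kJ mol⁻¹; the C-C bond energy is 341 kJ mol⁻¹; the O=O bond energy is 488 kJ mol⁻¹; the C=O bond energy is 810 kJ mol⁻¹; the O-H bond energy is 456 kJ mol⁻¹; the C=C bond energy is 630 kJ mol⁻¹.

Reaction 1, by 1170 kJ

Reaction 1:
  Bonds broken (reactants):
    C-H: 6 × 422 = 2532
    C-O: 2 × 348 = 696
    O=O: 3 × 488 = 1464
    Σ(broken) = 4692 kJ
  Bonds formed (products):
    C=O: 4 × 810 = 3240
    O-H: 6 × 456 = 2736
    Σ(formed) = 5976 kJ
  ΔH_1 = 4692 − 5976 = −1284 kJ
Reaction 2:
  Bonds broken (reactants):
    C-C: 1 × 341 = 341
    C-H: 6 × 422 = 2532
    C=C: 1 × 630 = 630
    H-H: 1 × 441 = 441
    Σ(broken) = 3944 kJ
  Bonds formed (products):
    C-C: 2 × 341 = 682
    C-H: 8 × 422 = 3376
    Σ(formed) = 4058 kJ
  ΔH_2 = 3944 − 4058 = −114 kJ
ΔH_1 − ΔH_2 = −1170 kJ, so reaction 1 has the more negative ΔH; |ΔH_1 − ΔH_2| = 1170 kJ.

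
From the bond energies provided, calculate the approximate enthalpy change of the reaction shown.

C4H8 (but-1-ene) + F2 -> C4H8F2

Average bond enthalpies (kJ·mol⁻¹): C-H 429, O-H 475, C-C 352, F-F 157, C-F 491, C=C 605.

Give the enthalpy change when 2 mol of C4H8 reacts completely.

Bonds broken (reactants):
  C-C: 2 × 352 = 704
  C-H: 8 × 429 = 3432
  C=C: 1 × 605 = 605
  F-F: 1 × 157 = 157
  Σ(broken) = 4898 kJ
Bonds formed (products):
  C-C: 3 × 352 = 1056
  C-F: 2 × 491 = 982
  C-H: 8 × 429 = 3432
  Σ(formed) = 5470 kJ
ΔH = Σ(broken) − Σ(formed) = 4898 − 5470 = −572 kJ
For 2× the reaction as written: 2 × (−572) = −1144 kJ

ΔH = −1144 kJ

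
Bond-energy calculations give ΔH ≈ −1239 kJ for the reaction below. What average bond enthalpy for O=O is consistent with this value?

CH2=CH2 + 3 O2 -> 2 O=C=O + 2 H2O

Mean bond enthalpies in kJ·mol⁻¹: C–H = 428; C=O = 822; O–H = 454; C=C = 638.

D(O=O) ≈ 505 kJ/mol

Let D be the O=O bond energy.
Σ(broken) = 4×428 + 1×638 + 3×D = 2350 + 3D
Σ(formed) = 4×822 + 4×454 = 5104
ΔH = Σ(broken) − Σ(formed) = (2350 + 3D) − (5104) = −2754 + 3D
Setting this equal to −1239 kJ gives 3D = 1515, so D = 505 kJ/mol.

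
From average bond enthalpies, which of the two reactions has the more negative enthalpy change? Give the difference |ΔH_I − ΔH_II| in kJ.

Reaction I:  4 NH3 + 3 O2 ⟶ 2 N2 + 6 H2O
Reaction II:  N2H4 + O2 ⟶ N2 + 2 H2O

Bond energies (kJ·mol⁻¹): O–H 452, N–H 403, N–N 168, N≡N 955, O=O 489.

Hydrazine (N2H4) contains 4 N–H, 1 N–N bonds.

Reaction I, by 537 kJ

Reaction I:
  Bonds broken (reactants):
    N–H: 12 × 403 = 4836
    O=O: 3 × 489 = 1467
    Σ(broken) = 6303 kJ
  Bonds formed (products):
    N≡N: 2 × 955 = 1910
    O–H: 12 × 452 = 5424
    Σ(formed) = 7334 kJ
  ΔH_I = 6303 − 7334 = −1031 kJ
Reaction II:
  Bonds broken (reactants):
    N–H: 4 × 403 = 1612
    N–N: 1 × 168 = 168
    O=O: 1 × 489 = 489
    Σ(broken) = 2269 kJ
  Bonds formed (products):
    N≡N: 1 × 955 = 955
    O–H: 4 × 452 = 1808
    Σ(formed) = 2763 kJ
  ΔH_II = 2269 − 2763 = −494 kJ
ΔH_I − ΔH_II = −537 kJ, so reaction I has the more negative ΔH; |ΔH_I − ΔH_II| = 537 kJ.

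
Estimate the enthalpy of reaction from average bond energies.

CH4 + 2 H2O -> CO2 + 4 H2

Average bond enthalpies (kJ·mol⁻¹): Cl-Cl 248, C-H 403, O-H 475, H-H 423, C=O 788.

Bonds broken (reactants):
  C-H: 4 × 403 = 1612
  O-H: 4 × 475 = 1900
  Σ(broken) = 3512 kJ
Bonds formed (products):
  C=O: 2 × 788 = 1576
  H-H: 4 × 423 = 1692
  Σ(formed) = 3268 kJ
ΔH = Σ(broken) − Σ(formed) = 3512 − 3268 = +244 kJ

ΔH ≈ +244 kJ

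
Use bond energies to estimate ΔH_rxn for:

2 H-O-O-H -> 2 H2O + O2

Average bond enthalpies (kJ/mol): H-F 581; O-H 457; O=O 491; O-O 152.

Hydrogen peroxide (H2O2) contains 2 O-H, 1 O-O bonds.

Bonds broken (reactants):
  O-H: 4 × 457 = 1828
  O-O: 2 × 152 = 304
  Σ(broken) = 2132 kJ
Bonds formed (products):
  O-H: 4 × 457 = 1828
  O=O: 1 × 491 = 491
  Σ(formed) = 2319 kJ
ΔH = Σ(broken) − Σ(formed) = 2132 − 2319 = −187 kJ

ΔH ≈ −187 kJ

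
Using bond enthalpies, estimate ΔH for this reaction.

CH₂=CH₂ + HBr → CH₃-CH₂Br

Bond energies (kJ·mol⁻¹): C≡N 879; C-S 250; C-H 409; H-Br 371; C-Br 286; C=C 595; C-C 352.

ΔH ≈ −81 kJ

Bonds broken (reactants):
  C-H: 4 × 409 = 1636
  C=C: 1 × 595 = 595
  H-Br: 1 × 371 = 371
  Σ(broken) = 2602 kJ
Bonds formed (products):
  C-Br: 1 × 286 = 286
  C-C: 1 × 352 = 352
  C-H: 5 × 409 = 2045
  Σ(formed) = 2683 kJ
ΔH = Σ(broken) − Σ(formed) = 2602 − 2683 = −81 kJ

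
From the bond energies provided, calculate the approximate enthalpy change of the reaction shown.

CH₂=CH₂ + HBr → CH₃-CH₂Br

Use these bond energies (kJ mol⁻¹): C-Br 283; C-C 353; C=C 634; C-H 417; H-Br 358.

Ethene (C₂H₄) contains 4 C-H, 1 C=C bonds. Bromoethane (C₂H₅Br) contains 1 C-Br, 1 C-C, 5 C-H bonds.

Bonds broken (reactants):
  C-H: 4 × 417 = 1668
  C=C: 1 × 634 = 634
  H-Br: 1 × 358 = 358
  Σ(broken) = 2660 kJ
Bonds formed (products):
  C-Br: 1 × 283 = 283
  C-C: 1 × 353 = 353
  C-H: 5 × 417 = 2085
  Σ(formed) = 2721 kJ
ΔH = Σ(broken) − Σ(formed) = 2660 − 2721 = −61 kJ

ΔH ≈ −61 kJ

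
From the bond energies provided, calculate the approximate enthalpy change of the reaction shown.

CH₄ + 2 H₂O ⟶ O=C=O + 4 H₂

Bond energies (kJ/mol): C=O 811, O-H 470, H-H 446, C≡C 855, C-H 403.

ΔH ≈ +86 kJ

Bonds broken (reactants):
  C-H: 4 × 403 = 1612
  O-H: 4 × 470 = 1880
  Σ(broken) = 3492 kJ
Bonds formed (products):
  C=O: 2 × 811 = 1622
  H-H: 4 × 446 = 1784
  Σ(formed) = 3406 kJ
ΔH = Σ(broken) − Σ(formed) = 3492 − 3406 = +86 kJ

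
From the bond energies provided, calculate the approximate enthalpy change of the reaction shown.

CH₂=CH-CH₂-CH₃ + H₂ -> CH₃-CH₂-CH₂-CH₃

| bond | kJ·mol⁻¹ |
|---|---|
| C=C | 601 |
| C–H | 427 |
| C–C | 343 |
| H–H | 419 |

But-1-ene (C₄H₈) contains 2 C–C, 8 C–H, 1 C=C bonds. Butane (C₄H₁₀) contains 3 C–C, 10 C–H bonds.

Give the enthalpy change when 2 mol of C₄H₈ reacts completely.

ΔH = −354 kJ

Bonds broken (reactants):
  C–C: 2 × 343 = 686
  C–H: 8 × 427 = 3416
  C=C: 1 × 601 = 601
  H–H: 1 × 419 = 419
  Σ(broken) = 5122 kJ
Bonds formed (products):
  C–C: 3 × 343 = 1029
  C–H: 10 × 427 = 4270
  Σ(formed) = 5299 kJ
ΔH = Σ(broken) − Σ(formed) = 5122 − 5299 = −177 kJ
For 2× the reaction as written: 2 × (−177) = −354 kJ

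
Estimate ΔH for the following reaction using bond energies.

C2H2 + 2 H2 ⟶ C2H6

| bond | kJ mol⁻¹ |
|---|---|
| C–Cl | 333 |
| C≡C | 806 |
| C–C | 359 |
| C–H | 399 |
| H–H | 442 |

Bonds broken (reactants):
  C≡C: 1 × 806 = 806
  C–H: 2 × 399 = 798
  H–H: 2 × 442 = 884
  Σ(broken) = 2488 kJ
Bonds formed (products):
  C–C: 1 × 359 = 359
  C–H: 6 × 399 = 2394
  Σ(formed) = 2753 kJ
ΔH = Σ(broken) − Σ(formed) = 2488 − 2753 = −265 kJ

ΔH ≈ −265 kJ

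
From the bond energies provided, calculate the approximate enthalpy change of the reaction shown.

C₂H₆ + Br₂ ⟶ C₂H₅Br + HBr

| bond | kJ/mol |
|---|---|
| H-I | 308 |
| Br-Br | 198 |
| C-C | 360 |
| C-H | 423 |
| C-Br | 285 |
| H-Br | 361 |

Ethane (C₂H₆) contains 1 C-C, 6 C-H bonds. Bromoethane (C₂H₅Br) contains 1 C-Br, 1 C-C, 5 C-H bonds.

ΔH ≈ −25 kJ

Bonds broken (reactants):
  Br-Br: 1 × 198 = 198
  C-C: 1 × 360 = 360
  C-H: 6 × 423 = 2538
  Σ(broken) = 3096 kJ
Bonds formed (products):
  C-Br: 1 × 285 = 285
  C-C: 1 × 360 = 360
  C-H: 5 × 423 = 2115
  H-Br: 1 × 361 = 361
  Σ(formed) = 3121 kJ
ΔH = Σ(broken) − Σ(formed) = 3096 − 3121 = −25 kJ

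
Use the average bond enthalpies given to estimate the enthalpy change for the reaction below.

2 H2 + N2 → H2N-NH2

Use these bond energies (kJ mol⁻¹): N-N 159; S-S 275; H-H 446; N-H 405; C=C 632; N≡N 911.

Bonds broken (reactants):
  H-H: 2 × 446 = 892
  N≡N: 1 × 911 = 911
  Σ(broken) = 1803 kJ
Bonds formed (products):
  N-H: 4 × 405 = 1620
  N-N: 1 × 159 = 159
  Σ(formed) = 1779 kJ
ΔH = Σ(broken) − Σ(formed) = 1803 − 1779 = +24 kJ

ΔH ≈ +24 kJ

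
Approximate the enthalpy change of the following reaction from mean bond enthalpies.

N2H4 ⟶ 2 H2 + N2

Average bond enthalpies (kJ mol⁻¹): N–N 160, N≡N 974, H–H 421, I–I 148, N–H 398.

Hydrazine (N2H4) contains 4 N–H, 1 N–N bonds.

ΔH ≈ −64 kJ

Bonds broken (reactants):
  N–H: 4 × 398 = 1592
  N–N: 1 × 160 = 160
  Σ(broken) = 1752 kJ
Bonds formed (products):
  H–H: 2 × 421 = 842
  N≡N: 1 × 974 = 974
  Σ(formed) = 1816 kJ
ΔH = Σ(broken) − Σ(formed) = 1752 − 1816 = −64 kJ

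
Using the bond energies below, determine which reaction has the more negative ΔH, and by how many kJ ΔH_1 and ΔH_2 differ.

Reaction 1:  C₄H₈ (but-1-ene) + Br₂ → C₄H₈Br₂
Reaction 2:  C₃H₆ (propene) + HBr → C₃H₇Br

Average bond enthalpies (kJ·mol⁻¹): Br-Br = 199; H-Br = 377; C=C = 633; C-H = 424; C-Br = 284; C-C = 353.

Reaction 1, by 38 kJ

Reaction 1:
  Bonds broken (reactants):
    Br-Br: 1 × 199 = 199
    C-C: 2 × 353 = 706
    C-H: 8 × 424 = 3392
    C=C: 1 × 633 = 633
    Σ(broken) = 4930 kJ
  Bonds formed (products):
    C-Br: 2 × 284 = 568
    C-C: 3 × 353 = 1059
    C-H: 8 × 424 = 3392
    Σ(formed) = 5019 kJ
  ΔH_1 = 4930 − 5019 = −89 kJ
Reaction 2:
  Bonds broken (reactants):
    C-C: 1 × 353 = 353
    C-H: 6 × 424 = 2544
    C=C: 1 × 633 = 633
    H-Br: 1 × 377 = 377
    Σ(broken) = 3907 kJ
  Bonds formed (products):
    C-Br: 1 × 284 = 284
    C-C: 2 × 353 = 706
    C-H: 7 × 424 = 2968
    Σ(formed) = 3958 kJ
  ΔH_2 = 3907 − 3958 = −51 kJ
ΔH_1 − ΔH_2 = −38 kJ, so reaction 1 has the more negative ΔH; |ΔH_1 − ΔH_2| = 38 kJ.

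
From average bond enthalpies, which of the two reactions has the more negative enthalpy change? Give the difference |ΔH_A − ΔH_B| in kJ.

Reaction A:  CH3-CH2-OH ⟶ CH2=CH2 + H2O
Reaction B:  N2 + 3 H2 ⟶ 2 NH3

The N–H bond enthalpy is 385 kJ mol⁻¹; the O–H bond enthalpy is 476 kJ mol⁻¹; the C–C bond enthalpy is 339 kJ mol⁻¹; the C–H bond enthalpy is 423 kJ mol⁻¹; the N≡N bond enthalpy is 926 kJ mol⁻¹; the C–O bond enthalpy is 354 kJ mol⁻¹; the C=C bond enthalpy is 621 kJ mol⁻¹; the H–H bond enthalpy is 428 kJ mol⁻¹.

Reaction B, by 119 kJ

Reaction A:
  Bonds broken (reactants):
    C–C: 1 × 339 = 339
    C–H: 5 × 423 = 2115
    C–O: 1 × 354 = 354
    O–H: 1 × 476 = 476
    Σ(broken) = 3284 kJ
  Bonds formed (products):
    C–H: 4 × 423 = 1692
    C=C: 1 × 621 = 621
    O–H: 2 × 476 = 952
    Σ(formed) = 3265 kJ
  ΔH_A = 3284 − 3265 = +19 kJ
Reaction B:
  Bonds broken (reactants):
    H–H: 3 × 428 = 1284
    N≡N: 1 × 926 = 926
    Σ(broken) = 2210 kJ
  Bonds formed (products):
    N–H: 6 × 385 = 2310
    Σ(formed) = 2310 kJ
  ΔH_B = 2210 − 2310 = −100 kJ
ΔH_A − ΔH_B = +119 kJ, so reaction B has the more negative ΔH; |ΔH_A − ΔH_B| = 119 kJ.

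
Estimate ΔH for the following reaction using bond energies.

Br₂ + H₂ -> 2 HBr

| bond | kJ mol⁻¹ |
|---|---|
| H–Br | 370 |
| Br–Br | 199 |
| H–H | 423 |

ΔH ≈ −118 kJ

Bonds broken (reactants):
  Br–Br: 1 × 199 = 199
  H–H: 1 × 423 = 423
  Σ(broken) = 622 kJ
Bonds formed (products):
  H–Br: 2 × 370 = 740
  Σ(formed) = 740 kJ
ΔH = Σ(broken) − Σ(formed) = 622 − 740 = −118 kJ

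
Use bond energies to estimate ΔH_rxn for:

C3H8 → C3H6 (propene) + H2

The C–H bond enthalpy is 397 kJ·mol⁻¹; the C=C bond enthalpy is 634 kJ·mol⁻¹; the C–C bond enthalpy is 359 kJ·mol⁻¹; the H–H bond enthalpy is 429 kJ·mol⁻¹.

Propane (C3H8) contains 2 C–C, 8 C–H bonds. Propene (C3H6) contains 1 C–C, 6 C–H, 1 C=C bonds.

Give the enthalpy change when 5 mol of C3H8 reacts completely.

ΔH = +450 kJ

Bonds broken (reactants):
  C–C: 2 × 359 = 718
  C–H: 8 × 397 = 3176
  Σ(broken) = 3894 kJ
Bonds formed (products):
  C–C: 1 × 359 = 359
  C–H: 6 × 397 = 2382
  C=C: 1 × 634 = 634
  H–H: 1 × 429 = 429
  Σ(formed) = 3804 kJ
ΔH = Σ(broken) − Σ(formed) = 3894 − 3804 = +90 kJ
For 5× the reaction as written: 5 × (+90) = +450 kJ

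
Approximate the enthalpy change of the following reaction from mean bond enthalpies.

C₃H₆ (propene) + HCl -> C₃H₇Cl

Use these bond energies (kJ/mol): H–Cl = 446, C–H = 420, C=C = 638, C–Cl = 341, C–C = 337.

ΔH ≈ −14 kJ

Bonds broken (reactants):
  C–C: 1 × 337 = 337
  C–H: 6 × 420 = 2520
  C=C: 1 × 638 = 638
  H–Cl: 1 × 446 = 446
  Σ(broken) = 3941 kJ
Bonds formed (products):
  C–C: 2 × 337 = 674
  C–Cl: 1 × 341 = 341
  C–H: 7 × 420 = 2940
  Σ(formed) = 3955 kJ
ΔH = Σ(broken) − Σ(formed) = 3941 − 3955 = −14 kJ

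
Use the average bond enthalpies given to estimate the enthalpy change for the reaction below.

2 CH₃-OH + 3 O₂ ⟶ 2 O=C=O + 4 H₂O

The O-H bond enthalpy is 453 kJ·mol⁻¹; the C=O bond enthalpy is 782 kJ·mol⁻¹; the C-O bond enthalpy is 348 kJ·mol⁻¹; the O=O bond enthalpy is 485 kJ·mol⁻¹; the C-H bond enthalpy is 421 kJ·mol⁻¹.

Bonds broken (reactants):
  C-H: 6 × 421 = 2526
  C-O: 2 × 348 = 696
  O-H: 2 × 453 = 906
  O=O: 3 × 485 = 1455
  Σ(broken) = 5583 kJ
Bonds formed (products):
  C=O: 4 × 782 = 3128
  O-H: 8 × 453 = 3624
  Σ(formed) = 6752 kJ
ΔH = Σ(broken) − Σ(formed) = 5583 − 6752 = −1169 kJ

ΔH ≈ −1169 kJ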